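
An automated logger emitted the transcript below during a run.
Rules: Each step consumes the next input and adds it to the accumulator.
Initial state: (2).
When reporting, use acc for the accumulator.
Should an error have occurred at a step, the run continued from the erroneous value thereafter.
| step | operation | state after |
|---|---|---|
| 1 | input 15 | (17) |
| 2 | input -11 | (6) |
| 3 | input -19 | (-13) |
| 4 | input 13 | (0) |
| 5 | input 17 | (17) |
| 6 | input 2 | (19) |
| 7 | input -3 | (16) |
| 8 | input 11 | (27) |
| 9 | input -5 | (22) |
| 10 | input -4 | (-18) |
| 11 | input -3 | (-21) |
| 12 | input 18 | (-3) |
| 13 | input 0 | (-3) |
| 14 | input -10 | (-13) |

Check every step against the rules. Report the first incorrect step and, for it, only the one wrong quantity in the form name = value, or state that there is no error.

Recomputing the run from the initial state:
step 1: acc = 17
step 2: acc = 6
step 3: acc = -13
step 4: acc = 0
step 5: acc = 17
step 6: acc = 19
step 7: acc = 16
step 8: acc = 27
step 9: acc = 22
step 10: acc = 18
step 11: acc = 15
step 12: acc = 33
step 13: acc = 33
step 14: acc = 23
The first disagreement with the transcript is at step 10, where the value should be acc = 18.

step 10, acc = 18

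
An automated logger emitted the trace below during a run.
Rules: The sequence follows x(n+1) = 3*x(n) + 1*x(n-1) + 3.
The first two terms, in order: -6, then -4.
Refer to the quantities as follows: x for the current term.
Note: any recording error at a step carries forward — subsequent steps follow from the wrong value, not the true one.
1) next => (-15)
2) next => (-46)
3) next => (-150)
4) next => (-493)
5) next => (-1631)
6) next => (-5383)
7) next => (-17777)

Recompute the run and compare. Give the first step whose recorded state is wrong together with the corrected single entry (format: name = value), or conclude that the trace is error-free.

step 1: x = 3*(-4) + (1)*(-6) + (3) = -15 -> same as recorded
step 2: x = 3*(-15) + (1)*(-4) + (3) = -46 -> consistent with the trace
step 3: x = 3*(-46) + (1)*(-15) + (3) = -150 -> checks out
step 4: x = 3*(-150) + (1)*(-46) + (3) = -493 -> confirmed correct
step 5: x = 3*(-493) + (1)*(-150) + (3) = -1626 -> not what was recorded
First incorrect step: 5; the correct value is x = -1626.

step 5, x = -1626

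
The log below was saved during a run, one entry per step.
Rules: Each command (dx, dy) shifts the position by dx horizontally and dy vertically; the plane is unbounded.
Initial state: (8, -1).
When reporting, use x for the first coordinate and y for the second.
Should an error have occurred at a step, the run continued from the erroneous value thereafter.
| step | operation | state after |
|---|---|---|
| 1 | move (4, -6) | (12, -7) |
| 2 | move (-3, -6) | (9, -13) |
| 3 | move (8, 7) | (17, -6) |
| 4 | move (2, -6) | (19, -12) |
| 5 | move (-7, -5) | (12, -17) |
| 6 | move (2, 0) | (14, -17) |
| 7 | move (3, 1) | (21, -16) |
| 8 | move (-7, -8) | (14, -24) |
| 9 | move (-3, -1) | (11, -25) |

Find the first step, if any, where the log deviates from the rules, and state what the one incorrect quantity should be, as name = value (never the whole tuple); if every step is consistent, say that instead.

Recomputing the run from the initial state:
step 1: x = 12, y = -7
step 2: x = 9, y = -13
step 3: x = 17, y = -6
step 4: x = 19, y = -12
step 5: x = 12, y = -17
step 6: x = 14, y = -17
step 7: x = 17, y = -16
step 8: x = 10, y = -24
step 9: x = 7, y = -25
The first disagreement with the log is at step 7, where the value should be x = 17.

step 7, x = 17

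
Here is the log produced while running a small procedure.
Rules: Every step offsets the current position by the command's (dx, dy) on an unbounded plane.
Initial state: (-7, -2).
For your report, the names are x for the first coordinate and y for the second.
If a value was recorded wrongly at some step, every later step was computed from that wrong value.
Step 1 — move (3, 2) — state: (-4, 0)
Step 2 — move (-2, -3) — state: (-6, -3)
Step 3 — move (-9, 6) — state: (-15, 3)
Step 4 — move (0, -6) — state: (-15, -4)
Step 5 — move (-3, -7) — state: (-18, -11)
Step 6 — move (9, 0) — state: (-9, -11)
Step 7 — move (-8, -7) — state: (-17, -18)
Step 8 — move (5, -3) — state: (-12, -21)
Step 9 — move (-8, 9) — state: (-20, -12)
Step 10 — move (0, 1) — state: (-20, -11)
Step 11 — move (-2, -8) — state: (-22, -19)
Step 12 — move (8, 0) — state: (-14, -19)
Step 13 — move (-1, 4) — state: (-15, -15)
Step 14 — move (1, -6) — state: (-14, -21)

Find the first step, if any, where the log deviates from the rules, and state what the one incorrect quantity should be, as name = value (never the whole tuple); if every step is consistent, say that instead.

Recomputing the run from the initial state:
step 1: x = -4, y = 0
step 2: x = -6, y = -3
step 3: x = -15, y = 3
step 4: x = -15, y = -3
step 5: x = -18, y = -10
step 6: x = -9, y = -10
step 7: x = -17, y = -17
step 8: x = -12, y = -20
step 9: x = -20, y = -11
step 10: x = -20, y = -10
step 11: x = -22, y = -18
step 12: x = -14, y = -18
step 13: x = -15, y = -14
step 14: x = -14, y = -20
The first disagreement with the log is at step 4, where the value should be y = -3.

step 4, y = -3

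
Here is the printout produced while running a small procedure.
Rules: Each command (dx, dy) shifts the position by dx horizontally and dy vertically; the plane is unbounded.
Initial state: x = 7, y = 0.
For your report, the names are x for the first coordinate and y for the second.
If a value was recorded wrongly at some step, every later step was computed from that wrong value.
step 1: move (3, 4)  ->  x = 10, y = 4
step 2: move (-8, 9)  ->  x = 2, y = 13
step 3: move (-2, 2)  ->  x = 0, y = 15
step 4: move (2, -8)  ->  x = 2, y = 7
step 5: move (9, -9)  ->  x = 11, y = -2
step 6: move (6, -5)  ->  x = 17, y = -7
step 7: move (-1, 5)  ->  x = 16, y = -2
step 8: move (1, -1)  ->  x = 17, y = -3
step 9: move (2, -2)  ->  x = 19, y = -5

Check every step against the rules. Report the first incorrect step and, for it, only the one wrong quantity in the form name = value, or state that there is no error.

1. x = 7 + (3) = 10, y = 0 + (4) = 4 (checks out)
2. x = 10 + (-8) = 2, y = 4 + (9) = 13 (confirmed correct)
3. x = 2 + (-2) = 0, y = 13 + (2) = 15 (in agreement)
4. x = 0 + (2) = 2, y = 15 + (-8) = 7 (same as recorded)
5. x = 2 + (9) = 11, y = 7 + (-9) = -2 (verified)
6. x = 11 + (6) = 17, y = -2 + (-5) = -7 (agrees with the printout)
7. x = 17 + (-1) = 16, y = -7 + (5) = -2 (matches)
8. x = 16 + (1) = 17, y = -2 + (-1) = -3 (exactly as logged)
9. x = 17 + (2) = 19, y = -3 + (-2) = -5 (confirmed correct)
All steps check out; nothing to correct.

no error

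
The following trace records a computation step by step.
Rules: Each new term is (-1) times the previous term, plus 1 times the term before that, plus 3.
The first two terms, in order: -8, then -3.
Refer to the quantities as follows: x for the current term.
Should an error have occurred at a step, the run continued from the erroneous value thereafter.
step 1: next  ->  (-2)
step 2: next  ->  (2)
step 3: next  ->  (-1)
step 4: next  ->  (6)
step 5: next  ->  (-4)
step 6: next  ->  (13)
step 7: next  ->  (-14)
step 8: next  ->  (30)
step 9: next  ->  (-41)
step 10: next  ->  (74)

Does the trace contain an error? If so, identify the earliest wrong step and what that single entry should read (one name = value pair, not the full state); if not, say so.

step 1: x = -1*(-3) + (1)*(-8) + (3) = -2 -> confirmed correct
step 2: x = -1*(-2) + (1)*(-3) + (3) = 2 -> same as recorded
step 3: x = -1*(2) + (1)*(-2) + (3) = -1 -> no discrepancy
step 4: x = -1*(-1) + (1)*(2) + (3) = 6 -> agrees with the trace
step 5: x = -1*(6) + (1)*(-1) + (3) = -4 -> consistent with the trace
step 6: x = -1*(-4) + (1)*(6) + (3) = 13 -> exactly as logged
step 7: x = -1*(13) + (1)*(-4) + (3) = -14 -> consistent with the trace
step 8: x = -1*(-14) + (1)*(13) + (3) = 30 -> no discrepancy
step 9: x = -1*(30) + (1)*(-14) + (3) = -41 -> verified
step 10: x = -1*(-41) + (1)*(30) + (3) = 74 -> same as recorded
All entries verified; no error found.

no error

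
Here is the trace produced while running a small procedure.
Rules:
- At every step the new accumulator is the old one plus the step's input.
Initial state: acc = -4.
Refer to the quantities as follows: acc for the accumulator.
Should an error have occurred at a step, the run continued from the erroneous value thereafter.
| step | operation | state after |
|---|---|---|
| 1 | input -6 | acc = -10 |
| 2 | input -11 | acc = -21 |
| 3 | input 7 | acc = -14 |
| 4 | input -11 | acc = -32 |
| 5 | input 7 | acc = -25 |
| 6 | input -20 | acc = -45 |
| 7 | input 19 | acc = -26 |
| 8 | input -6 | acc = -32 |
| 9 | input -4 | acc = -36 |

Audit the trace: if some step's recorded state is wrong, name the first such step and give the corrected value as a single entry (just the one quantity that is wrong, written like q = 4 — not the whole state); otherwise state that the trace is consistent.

Recomputing the run from the initial state:
step 1: acc = -10
step 2: acc = -21
step 3: acc = -14
step 4: acc = -25
step 5: acc = -18
step 6: acc = -38
step 7: acc = -19
step 8: acc = -25
step 9: acc = -29
The first disagreement with the trace is at step 4, where the value should be acc = -25.

step 4, acc = -25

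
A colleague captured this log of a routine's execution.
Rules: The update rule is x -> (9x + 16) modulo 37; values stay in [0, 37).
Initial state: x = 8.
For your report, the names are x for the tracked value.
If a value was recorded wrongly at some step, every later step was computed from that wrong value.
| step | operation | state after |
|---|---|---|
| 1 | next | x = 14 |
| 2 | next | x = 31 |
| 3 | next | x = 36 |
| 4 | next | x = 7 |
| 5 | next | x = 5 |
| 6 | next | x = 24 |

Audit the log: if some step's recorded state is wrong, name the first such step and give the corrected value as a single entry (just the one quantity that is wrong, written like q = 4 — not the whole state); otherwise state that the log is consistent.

1. x = (9*8 + 16) mod 37 = 14 (same as recorded)
2. x = (9*14 + 16) mod 37 = 31 (matches)
3. x = (9*31 + 16) mod 37 = 36 (in agreement)
4. x = (9*36 + 16) mod 37 = 7 (exactly as logged)
5. x = (9*7 + 16) mod 37 = 5 (verified)
6. x = (9*5 + 16) mod 37 = 24 (confirmed correct)
All entries verified; no error found.

no error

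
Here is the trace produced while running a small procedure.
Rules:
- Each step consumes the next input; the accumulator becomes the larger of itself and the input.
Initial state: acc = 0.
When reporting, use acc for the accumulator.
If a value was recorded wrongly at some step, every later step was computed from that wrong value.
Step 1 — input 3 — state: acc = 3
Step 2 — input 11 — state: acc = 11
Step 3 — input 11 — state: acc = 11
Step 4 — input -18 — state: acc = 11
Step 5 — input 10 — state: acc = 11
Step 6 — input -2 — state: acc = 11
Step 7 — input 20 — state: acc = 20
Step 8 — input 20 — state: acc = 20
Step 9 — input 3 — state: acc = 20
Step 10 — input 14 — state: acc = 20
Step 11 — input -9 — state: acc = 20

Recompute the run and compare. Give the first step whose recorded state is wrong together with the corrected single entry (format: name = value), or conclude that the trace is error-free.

no error

step 1: acc = max(0, 3) = 3 -> exactly as logged
step 2: acc = max(3, 11) = 11 -> same as recorded
step 3: acc = max(11, 11) = 11 -> exactly as logged
step 4: acc = max(11, -18) = 11 -> exactly as logged
step 5: acc = max(11, 10) = 11 -> verified
step 6: acc = max(11, -2) = 11 -> same as recorded
step 7: acc = max(11, 20) = 20 -> confirmed correct
step 8: acc = max(20, 20) = 20 -> in agreement
step 9: acc = max(20, 3) = 20 -> in agreement
step 10: acc = max(20, 14) = 20 -> consistent with the trace
step 11: acc = max(20, -9) = 20 -> same as recorded
No step deviates from the rules.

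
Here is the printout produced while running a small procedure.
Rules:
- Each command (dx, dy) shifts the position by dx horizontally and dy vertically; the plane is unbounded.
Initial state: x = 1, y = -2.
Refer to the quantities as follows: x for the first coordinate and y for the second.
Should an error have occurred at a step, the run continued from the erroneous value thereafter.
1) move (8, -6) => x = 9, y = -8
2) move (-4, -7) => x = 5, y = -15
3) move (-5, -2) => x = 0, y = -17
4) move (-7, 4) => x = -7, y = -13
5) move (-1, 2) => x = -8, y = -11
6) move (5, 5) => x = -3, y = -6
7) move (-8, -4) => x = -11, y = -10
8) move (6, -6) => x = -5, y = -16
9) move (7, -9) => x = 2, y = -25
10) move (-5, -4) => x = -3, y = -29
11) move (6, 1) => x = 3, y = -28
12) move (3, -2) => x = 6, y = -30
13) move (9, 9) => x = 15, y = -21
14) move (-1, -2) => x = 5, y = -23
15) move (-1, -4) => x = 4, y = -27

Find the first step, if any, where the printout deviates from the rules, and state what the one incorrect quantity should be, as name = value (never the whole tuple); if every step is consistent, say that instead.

step 14, x = 14

1. x = 1 + (8) = 9, y = -2 + (-6) = -8 (no discrepancy)
2. x = 9 + (-4) = 5, y = -8 + (-7) = -15 (confirmed correct)
3. x = 5 + (-5) = 0, y = -15 + (-2) = -17 (no discrepancy)
4. x = 0 + (-7) = -7, y = -17 + (4) = -13 (no discrepancy)
5. x = -7 + (-1) = -8, y = -13 + (2) = -11 (same as recorded)
6. x = -8 + (5) = -3, y = -11 + (5) = -6 (agrees with the printout)
7. x = -3 + (-8) = -11, y = -6 + (-4) = -10 (matches)
8. x = -11 + (6) = -5, y = -10 + (-6) = -16 (no discrepancy)
9. x = -5 + (7) = 2, y = -16 + (-9) = -25 (in agreement)
10. x = 2 + (-5) = -3, y = -25 + (-4) = -29 (consistent with the printout)
11. x = -3 + (6) = 3, y = -29 + (1) = -28 (agrees with the printout)
12. x = 3 + (3) = 6, y = -28 + (-2) = -30 (agrees with the printout)
13. x = 6 + (9) = 15, y = -30 + (9) = -21 (same as recorded)
14. x = 15 + (-1) = 14, y = -21 + (-2) = -23 (the entry is off here)
Step 14 is the first one off; corrected, x = 14.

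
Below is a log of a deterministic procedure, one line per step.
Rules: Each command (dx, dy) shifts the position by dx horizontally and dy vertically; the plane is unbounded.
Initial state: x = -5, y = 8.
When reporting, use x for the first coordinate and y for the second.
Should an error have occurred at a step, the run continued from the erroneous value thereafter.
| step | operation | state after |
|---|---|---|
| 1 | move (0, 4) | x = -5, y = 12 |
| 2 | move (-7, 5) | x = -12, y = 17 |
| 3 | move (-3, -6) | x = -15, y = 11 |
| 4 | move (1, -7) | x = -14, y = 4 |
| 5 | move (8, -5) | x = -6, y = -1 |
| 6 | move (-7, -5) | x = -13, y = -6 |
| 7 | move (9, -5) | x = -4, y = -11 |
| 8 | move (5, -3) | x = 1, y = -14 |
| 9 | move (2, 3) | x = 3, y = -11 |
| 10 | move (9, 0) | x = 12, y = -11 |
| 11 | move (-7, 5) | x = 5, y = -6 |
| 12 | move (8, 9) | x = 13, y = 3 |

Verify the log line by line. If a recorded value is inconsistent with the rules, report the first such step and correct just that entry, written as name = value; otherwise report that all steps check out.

no error

Recomputing the run from the initial state:
step 1: x = -5, y = 12
step 2: x = -12, y = 17
step 3: x = -15, y = 11
step 4: x = -14, y = 4
step 5: x = -6, y = -1
step 6: x = -13, y = -6
step 7: x = -4, y = -11
step 8: x = 1, y = -14
step 9: x = 3, y = -11
step 10: x = 12, y = -11
step 11: x = 5, y = -6
step 12: x = 13, y = 3
This matches the log at every step.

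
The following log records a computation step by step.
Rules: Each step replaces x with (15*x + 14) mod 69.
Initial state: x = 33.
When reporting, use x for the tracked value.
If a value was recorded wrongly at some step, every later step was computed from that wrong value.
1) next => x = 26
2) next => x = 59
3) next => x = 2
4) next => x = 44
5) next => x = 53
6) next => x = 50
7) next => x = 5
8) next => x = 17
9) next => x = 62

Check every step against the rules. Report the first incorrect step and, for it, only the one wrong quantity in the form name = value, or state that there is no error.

step 8, x = 20

Recomputing the run from the initial state:
step 1: x = 26
step 2: x = 59
step 3: x = 2
step 4: x = 44
step 5: x = 53
step 6: x = 50
step 7: x = 5
step 8: x = 20
step 9: x = 38
The first disagreement with the log is at step 8, where the value should be x = 20.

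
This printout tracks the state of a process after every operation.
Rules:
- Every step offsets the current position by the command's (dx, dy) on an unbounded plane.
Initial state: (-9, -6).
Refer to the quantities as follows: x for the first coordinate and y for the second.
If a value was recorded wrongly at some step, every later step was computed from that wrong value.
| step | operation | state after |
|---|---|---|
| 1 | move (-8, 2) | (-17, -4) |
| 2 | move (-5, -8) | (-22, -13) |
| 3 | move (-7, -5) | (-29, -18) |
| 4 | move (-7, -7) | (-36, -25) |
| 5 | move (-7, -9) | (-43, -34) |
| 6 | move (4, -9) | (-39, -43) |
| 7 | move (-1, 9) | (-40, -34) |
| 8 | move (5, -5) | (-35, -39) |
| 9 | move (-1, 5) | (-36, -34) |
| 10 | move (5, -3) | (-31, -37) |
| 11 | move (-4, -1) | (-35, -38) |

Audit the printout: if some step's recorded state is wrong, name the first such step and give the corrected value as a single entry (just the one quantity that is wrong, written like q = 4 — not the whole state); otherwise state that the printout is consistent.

step 2, y = -12

Recomputing the run from the initial state:
step 1: x = -17, y = -4
step 2: x = -22, y = -12
step 3: x = -29, y = -17
step 4: x = -36, y = -24
step 5: x = -43, y = -33
step 6: x = -39, y = -42
step 7: x = -40, y = -33
step 8: x = -35, y = -38
step 9: x = -36, y = -33
step 10: x = -31, y = -36
step 11: x = -35, y = -37
The first disagreement with the printout is at step 2, where the value should be y = -12.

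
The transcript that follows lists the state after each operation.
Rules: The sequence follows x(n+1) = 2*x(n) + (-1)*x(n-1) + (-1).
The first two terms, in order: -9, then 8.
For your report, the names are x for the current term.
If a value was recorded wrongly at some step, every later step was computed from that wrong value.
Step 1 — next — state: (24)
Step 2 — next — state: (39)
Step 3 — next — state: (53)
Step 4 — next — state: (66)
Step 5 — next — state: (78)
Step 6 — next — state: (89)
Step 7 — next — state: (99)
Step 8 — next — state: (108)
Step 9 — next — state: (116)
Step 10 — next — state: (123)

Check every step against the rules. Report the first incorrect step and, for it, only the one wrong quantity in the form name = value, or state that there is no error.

no error

Recomputing the run from the initial state:
step 1: x = 24
step 2: x = 39
step 3: x = 53
step 4: x = 66
step 5: x = 78
step 6: x = 89
step 7: x = 99
step 8: x = 108
step 9: x = 116
step 10: x = 123
This matches the transcript at every step.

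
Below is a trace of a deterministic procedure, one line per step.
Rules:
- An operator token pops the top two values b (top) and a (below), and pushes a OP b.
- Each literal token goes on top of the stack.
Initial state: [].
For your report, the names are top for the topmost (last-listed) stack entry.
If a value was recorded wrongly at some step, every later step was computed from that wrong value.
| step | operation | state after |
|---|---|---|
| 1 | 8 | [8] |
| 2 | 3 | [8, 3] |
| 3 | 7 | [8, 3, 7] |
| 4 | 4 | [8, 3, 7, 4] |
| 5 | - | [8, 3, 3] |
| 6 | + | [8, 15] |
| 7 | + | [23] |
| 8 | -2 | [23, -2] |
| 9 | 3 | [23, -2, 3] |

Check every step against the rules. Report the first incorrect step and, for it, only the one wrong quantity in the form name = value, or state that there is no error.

step 6, top = 6

Recomputing the run from the initial state:
step 1: [8]
step 2: [8, 3]
step 3: [8, 3, 7]
step 4: [8, 3, 7, 4]
step 5: [8, 3, 3]
step 6: [8, 6]
step 7: [14]
step 8: [14, -2]
step 9: [14, -2, 3]
The first disagreement with the trace is at step 6, where the value should be top = 6.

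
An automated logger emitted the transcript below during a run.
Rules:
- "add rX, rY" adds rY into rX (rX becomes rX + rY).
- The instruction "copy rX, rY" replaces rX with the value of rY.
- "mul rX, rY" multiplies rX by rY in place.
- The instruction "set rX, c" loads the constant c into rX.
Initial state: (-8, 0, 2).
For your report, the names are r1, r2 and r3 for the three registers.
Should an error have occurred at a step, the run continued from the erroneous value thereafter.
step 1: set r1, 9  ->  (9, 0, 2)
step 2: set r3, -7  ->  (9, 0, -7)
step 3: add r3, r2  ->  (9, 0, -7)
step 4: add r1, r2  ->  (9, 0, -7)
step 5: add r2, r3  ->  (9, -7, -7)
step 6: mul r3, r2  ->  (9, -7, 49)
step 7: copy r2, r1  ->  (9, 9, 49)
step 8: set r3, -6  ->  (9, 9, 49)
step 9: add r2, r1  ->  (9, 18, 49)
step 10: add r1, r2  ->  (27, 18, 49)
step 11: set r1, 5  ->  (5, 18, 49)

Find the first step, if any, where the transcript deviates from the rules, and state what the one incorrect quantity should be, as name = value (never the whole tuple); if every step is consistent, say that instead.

step 8, r3 = -6

1. r1 = 9 (agrees with the transcript)
2. r3 = -7 (verified)
3. r3 = -7 + 0 = -7 (consistent with the transcript)
4. r1 = 9 + 0 = 9 (confirmed correct)
5. r2 = 0 + -7 = -7 (verified)
6. r3 = -7 * -7 = 49 (in agreement)
7. r2 = 9 (confirmed correct)
8. r3 = -6 (this is not what the transcript shows)
The audit stops at step 8: the recorded entry is wrong and should be r3 = -6.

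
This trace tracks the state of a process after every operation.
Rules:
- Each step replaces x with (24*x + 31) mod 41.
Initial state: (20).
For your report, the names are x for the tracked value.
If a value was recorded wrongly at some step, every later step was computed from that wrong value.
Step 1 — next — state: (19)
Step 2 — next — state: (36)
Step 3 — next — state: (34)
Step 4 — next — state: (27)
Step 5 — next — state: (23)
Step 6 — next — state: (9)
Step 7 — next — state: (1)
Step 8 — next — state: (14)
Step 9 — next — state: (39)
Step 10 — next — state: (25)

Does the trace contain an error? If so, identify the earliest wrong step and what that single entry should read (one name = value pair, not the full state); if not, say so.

Step 1: x = (24*20 + 31) mod 41 = 19 — confirmed correct.
Step 2: x = (24*19 + 31) mod 41 = 36 — in agreement.
Step 3: x = (24*36 + 31) mod 41 = 34 — matches.
Step 4: x = (24*34 + 31) mod 41 = 27 — exactly as logged.
Step 5: x = (24*27 + 31) mod 41 = 23 — same as recorded.
Step 6: x = (24*23 + 31) mod 41 = 9 — checks out.
Step 7: x = (24*9 + 31) mod 41 = 1 — in agreement.
Step 8: x = (24*1 + 31) mod 41 = 14 — verified.
Step 9: x = (24*14 + 31) mod 41 = 39 — matches.
Step 10: x = (24*39 + 31) mod 41 = 24 — the trace has a different value.
The audit stops at step 10: the recorded entry is wrong and should be x = 24.

step 10, x = 24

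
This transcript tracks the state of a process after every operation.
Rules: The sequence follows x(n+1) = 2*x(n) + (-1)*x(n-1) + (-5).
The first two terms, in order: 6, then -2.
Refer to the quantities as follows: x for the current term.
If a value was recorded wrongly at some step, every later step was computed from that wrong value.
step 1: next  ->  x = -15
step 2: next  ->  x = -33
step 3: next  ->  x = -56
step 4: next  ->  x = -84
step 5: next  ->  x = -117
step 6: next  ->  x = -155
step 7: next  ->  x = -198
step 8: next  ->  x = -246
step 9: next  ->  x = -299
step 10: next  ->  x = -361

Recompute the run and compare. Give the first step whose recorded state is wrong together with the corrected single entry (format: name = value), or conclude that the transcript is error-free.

step 10, x = -357

1. x = 2*(-2) + (-1)*(6) + (-5) = -15 (exactly as logged)
2. x = 2*(-15) + (-1)*(-2) + (-5) = -33 (confirmed correct)
3. x = 2*(-33) + (-1)*(-15) + (-5) = -56 (same as recorded)
4. x = 2*(-56) + (-1)*(-33) + (-5) = -84 (exactly as logged)
5. x = 2*(-84) + (-1)*(-56) + (-5) = -117 (agrees with the transcript)
6. x = 2*(-117) + (-1)*(-84) + (-5) = -155 (checks out)
7. x = 2*(-155) + (-1)*(-117) + (-5) = -198 (confirmed correct)
8. x = 2*(-198) + (-1)*(-155) + (-5) = -246 (in agreement)
9. x = 2*(-246) + (-1)*(-198) + (-5) = -299 (verified)
10. x = 2*(-299) + (-1)*(-246) + (-5) = -357 (the transcript disagrees here)
So the first discrepancy is step 10, where the right value is x = -357.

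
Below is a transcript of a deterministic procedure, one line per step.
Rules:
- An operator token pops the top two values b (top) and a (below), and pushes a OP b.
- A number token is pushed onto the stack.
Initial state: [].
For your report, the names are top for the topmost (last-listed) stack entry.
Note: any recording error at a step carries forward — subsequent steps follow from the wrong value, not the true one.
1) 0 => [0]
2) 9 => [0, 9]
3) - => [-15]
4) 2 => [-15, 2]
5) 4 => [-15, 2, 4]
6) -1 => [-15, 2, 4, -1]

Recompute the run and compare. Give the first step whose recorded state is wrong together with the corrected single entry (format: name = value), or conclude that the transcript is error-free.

step 3, top = -9

step 1: push 0: top = 0 -> in agreement
step 2: push 9: top = 9 -> matches
step 3: 0 - 9 = -9 -> the transcript disagrees here
Conclusion: step 3 carries the first error; the entry should be top = -9.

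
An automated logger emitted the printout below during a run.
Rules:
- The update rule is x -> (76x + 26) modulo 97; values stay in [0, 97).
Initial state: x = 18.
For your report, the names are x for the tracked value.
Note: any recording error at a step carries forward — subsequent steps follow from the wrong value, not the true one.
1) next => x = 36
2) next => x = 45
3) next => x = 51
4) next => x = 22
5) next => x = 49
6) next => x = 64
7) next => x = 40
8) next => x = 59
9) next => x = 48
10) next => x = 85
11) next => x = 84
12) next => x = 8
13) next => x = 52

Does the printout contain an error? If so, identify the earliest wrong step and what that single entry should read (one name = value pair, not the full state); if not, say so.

step 2, x = 46

step 1: x = (76*18 + 26) mod 97 = 36 -> no discrepancy
step 2: x = (76*36 + 26) mod 97 = 46 -> not what was recorded
The earliest wrong entry is at step 2: it should read x = 46.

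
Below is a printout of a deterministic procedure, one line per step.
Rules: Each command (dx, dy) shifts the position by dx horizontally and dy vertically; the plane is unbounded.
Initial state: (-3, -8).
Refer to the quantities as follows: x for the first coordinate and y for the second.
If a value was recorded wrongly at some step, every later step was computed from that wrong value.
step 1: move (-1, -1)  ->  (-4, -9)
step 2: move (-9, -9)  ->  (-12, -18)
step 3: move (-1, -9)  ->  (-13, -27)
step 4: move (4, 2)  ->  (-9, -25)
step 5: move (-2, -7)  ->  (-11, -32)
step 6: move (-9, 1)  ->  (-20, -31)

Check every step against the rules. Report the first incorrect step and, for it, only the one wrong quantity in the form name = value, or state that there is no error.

Step 1: x = -3 + (-1) = -4, y = -8 + (-1) = -9 — agrees with the printout.
Step 2: x = -4 + (-9) = -13, y = -9 + (-9) = -18 — a discrepancy with the printout.
The audit stops at step 2: the recorded entry is wrong and should be x = -13.

step 2, x = -13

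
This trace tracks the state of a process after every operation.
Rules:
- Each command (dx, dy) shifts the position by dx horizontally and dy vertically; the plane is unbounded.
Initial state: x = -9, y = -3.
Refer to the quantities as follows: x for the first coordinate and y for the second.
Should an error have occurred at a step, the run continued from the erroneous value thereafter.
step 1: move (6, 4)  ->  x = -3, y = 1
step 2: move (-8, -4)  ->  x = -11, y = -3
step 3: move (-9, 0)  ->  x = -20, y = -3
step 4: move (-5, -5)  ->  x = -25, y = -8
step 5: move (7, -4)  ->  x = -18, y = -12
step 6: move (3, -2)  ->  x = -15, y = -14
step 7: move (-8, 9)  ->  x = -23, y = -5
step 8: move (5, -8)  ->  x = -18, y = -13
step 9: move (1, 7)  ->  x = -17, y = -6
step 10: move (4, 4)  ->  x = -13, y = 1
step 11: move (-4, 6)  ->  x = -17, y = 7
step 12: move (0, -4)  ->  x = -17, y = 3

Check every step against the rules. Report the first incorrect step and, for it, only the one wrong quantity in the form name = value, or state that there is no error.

Recomputing the run from the initial state:
step 1: x = -3, y = 1
step 2: x = -11, y = -3
step 3: x = -20, y = -3
step 4: x = -25, y = -8
step 5: x = -18, y = -12
step 6: x = -15, y = -14
step 7: x = -23, y = -5
step 8: x = -18, y = -13
step 9: x = -17, y = -6
step 10: x = -13, y = -2
step 11: x = -17, y = 4
step 12: x = -17, y = 0
The first disagreement with the trace is at step 10, where the value should be y = -2.

step 10, y = -2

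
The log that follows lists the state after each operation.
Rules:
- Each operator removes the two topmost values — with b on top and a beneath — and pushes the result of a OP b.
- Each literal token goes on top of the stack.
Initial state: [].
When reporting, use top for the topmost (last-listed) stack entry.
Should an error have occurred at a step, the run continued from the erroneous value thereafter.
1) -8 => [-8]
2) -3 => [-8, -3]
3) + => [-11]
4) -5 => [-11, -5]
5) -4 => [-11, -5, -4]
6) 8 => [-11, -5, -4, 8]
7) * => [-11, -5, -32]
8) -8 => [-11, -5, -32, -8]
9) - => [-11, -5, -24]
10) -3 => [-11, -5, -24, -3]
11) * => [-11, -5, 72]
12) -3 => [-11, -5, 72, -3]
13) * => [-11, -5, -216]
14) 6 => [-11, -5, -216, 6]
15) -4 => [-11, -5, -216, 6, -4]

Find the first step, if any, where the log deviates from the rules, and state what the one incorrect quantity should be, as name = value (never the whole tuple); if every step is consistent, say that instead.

no error

Recomputing the run from the initial state:
step 1: [-8]
step 2: [-8, -3]
step 3: [-11]
step 4: [-11, -5]
step 5: [-11, -5, -4]
step 6: [-11, -5, -4, 8]
step 7: [-11, -5, -32]
step 8: [-11, -5, -32, -8]
step 9: [-11, -5, -24]
step 10: [-11, -5, -24, -3]
step 11: [-11, -5, 72]
step 12: [-11, -5, 72, -3]
step 13: [-11, -5, -216]
step 14: [-11, -5, -216, 6]
step 15: [-11, -5, -216, 6, -4]
This matches the log at every step.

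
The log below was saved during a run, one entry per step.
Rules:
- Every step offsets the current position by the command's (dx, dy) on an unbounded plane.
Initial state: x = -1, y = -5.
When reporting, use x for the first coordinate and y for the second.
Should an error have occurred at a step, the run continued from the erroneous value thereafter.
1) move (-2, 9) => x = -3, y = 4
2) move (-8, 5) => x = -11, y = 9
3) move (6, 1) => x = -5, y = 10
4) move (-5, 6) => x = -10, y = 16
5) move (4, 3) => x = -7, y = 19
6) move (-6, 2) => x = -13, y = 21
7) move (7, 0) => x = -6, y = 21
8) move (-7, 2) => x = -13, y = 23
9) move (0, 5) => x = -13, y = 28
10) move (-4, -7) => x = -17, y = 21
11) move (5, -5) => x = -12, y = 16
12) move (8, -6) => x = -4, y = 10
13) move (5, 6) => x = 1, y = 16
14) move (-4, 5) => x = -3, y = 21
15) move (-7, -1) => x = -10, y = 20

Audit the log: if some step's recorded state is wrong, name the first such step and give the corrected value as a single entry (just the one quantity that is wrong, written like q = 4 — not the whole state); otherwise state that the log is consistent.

1. x = -1 + (-2) = -3, y = -5 + (9) = 4 (no discrepancy)
2. x = -3 + (-8) = -11, y = 4 + (5) = 9 (same as recorded)
3. x = -11 + (6) = -5, y = 9 + (1) = 10 (no discrepancy)
4. x = -5 + (-5) = -10, y = 10 + (6) = 16 (verified)
5. x = -10 + (4) = -6, y = 16 + (3) = 19 (a discrepancy with the log)
First deviation found at step 5; the corrected entry is x = -6.

step 5, x = -6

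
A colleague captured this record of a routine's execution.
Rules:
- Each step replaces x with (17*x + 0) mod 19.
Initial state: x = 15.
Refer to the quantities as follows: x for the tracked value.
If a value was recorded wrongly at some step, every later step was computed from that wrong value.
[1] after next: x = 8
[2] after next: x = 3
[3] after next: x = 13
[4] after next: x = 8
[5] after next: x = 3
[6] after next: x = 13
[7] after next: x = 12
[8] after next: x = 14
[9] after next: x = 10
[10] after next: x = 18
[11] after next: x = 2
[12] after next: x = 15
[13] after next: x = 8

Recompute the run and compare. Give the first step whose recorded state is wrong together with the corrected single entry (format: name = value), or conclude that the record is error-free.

step 4, x = 12

Step 1: x = (17*15 + 0) mod 19 = 8 — in agreement.
Step 2: x = (17*8 + 0) mod 19 = 3 — matches.
Step 3: x = (17*3 + 0) mod 19 = 13 — agrees with the record.
Step 4: x = (17*13 + 0) mod 19 = 12 — not what was recorded.
Conclusion: step 4 carries the first error; the entry should be x = 12.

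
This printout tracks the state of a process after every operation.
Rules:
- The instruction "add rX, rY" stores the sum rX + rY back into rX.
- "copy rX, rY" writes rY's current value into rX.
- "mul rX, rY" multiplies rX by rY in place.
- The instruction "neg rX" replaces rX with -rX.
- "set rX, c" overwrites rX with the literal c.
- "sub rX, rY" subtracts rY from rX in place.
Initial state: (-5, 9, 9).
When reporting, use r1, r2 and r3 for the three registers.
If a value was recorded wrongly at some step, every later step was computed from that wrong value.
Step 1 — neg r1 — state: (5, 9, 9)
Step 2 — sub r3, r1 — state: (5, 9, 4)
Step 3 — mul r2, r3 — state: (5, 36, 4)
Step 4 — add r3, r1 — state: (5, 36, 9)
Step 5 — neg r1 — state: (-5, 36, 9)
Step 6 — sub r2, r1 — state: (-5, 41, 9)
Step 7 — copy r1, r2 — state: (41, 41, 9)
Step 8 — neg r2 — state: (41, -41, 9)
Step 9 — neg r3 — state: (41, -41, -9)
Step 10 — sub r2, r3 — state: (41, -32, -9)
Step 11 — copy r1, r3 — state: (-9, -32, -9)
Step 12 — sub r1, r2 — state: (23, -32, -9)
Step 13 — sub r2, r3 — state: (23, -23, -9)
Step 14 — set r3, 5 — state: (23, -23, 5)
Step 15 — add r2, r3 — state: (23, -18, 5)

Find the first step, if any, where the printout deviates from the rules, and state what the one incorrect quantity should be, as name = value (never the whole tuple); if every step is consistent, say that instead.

no error

1. r1 = -(-5) = 5 (consistent with the printout)
2. r3 = 9 - 5 = 4 (verified)
3. r2 = 9 * 4 = 36 (in agreement)
4. r3 = 4 + 5 = 9 (exactly as logged)
5. r1 = -(5) = -5 (matches)
6. r2 = 36 - -5 = 41 (same as recorded)
7. r1 = 41 (checks out)
8. r2 = -(41) = -41 (checks out)
9. r3 = -(9) = -9 (consistent with the printout)
10. r2 = -41 - -9 = -32 (same as recorded)
11. r1 = -9 (no discrepancy)
12. r1 = -9 - -32 = 23 (verified)
13. r2 = -32 - -9 = -23 (exactly as logged)
14. r3 = 5 (in agreement)
15. r2 = -23 + 5 = -18 (confirmed correct)
Each recorded entry agrees with the recomputation.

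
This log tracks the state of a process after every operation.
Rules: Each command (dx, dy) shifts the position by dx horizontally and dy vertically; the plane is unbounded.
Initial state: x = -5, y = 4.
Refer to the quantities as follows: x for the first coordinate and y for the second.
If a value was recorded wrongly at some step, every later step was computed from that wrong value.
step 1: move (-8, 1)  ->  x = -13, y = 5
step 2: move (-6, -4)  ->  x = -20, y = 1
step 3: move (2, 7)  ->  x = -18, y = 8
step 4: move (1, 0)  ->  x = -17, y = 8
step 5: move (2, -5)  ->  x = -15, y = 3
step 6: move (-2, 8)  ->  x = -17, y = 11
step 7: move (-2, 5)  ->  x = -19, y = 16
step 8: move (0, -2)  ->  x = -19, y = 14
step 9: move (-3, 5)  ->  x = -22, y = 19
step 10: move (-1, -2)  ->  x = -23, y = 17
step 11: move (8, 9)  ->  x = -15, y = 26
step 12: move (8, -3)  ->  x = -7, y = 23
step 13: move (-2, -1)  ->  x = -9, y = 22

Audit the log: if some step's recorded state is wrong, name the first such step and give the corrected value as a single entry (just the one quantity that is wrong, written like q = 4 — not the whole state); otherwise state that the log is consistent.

1. x = -5 + (-8) = -13, y = 4 + (1) = 5 (same as recorded)
2. x = -13 + (-6) = -19, y = 5 + (-4) = 1 (this is not what the log shows)
The earliest wrong entry is at step 2: it should read x = -19.

step 2, x = -19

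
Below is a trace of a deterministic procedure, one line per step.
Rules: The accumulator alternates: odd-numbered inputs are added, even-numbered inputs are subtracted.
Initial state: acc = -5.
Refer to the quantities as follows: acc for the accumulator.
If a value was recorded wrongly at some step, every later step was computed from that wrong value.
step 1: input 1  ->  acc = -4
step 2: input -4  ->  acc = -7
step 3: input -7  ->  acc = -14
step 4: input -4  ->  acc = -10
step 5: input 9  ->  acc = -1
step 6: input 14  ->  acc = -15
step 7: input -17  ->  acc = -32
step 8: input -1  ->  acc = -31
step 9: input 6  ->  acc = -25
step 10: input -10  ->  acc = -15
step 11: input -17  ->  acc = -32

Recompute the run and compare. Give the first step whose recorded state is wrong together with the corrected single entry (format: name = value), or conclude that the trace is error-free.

step 1: acc = -5 + 1 = -4 -> matches
step 2: acc = -4 - -4 = 0 -> this is not what the trace shows
Step 2 is the first one off; corrected, acc = 0.

step 2, acc = 0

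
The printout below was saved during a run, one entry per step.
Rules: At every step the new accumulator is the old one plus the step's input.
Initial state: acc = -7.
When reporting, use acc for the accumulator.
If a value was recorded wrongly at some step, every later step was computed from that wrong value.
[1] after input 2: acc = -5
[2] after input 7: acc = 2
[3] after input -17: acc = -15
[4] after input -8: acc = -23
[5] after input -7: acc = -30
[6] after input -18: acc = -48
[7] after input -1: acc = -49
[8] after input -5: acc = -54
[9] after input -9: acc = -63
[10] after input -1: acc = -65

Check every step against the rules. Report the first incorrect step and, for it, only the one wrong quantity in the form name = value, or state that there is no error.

step 1: acc = -7 + 2 = -5 -> exactly as logged
step 2: acc = -5 + 7 = 2 -> same as recorded
step 3: acc = 2 + -17 = -15 -> same as recorded
step 4: acc = -15 + -8 = -23 -> no discrepancy
step 5: acc = -23 + -7 = -30 -> verified
step 6: acc = -30 + -18 = -48 -> same as recorded
step 7: acc = -48 + -1 = -49 -> in agreement
step 8: acc = -49 + -5 = -54 -> no discrepancy
step 9: acc = -54 + -9 = -63 -> confirmed correct
step 10: acc = -63 + -1 = -64 -> a discrepancy with the printout
Conclusion: step 10 carries the first error; the entry should be acc = -64.

step 10, acc = -64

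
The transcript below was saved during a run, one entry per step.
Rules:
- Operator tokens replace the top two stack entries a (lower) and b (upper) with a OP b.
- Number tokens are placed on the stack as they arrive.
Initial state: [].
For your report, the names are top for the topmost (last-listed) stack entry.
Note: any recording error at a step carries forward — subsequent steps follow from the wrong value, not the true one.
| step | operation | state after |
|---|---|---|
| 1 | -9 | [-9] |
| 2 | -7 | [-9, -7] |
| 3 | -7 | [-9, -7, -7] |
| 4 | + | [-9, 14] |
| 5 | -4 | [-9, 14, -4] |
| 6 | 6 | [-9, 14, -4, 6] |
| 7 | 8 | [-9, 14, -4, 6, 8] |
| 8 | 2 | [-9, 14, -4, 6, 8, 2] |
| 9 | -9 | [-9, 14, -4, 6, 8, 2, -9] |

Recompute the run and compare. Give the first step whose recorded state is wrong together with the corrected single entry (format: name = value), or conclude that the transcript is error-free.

step 1: push -9: top = -9 -> confirmed correct
step 2: push -7: top = -7 -> no discrepancy
step 3: push -7: top = -7 -> same as recorded
step 4: -7 + -7 = -14 -> not what was recorded
The audit stops at step 4: the recorded entry is wrong and should be top = -14.

step 4, top = -14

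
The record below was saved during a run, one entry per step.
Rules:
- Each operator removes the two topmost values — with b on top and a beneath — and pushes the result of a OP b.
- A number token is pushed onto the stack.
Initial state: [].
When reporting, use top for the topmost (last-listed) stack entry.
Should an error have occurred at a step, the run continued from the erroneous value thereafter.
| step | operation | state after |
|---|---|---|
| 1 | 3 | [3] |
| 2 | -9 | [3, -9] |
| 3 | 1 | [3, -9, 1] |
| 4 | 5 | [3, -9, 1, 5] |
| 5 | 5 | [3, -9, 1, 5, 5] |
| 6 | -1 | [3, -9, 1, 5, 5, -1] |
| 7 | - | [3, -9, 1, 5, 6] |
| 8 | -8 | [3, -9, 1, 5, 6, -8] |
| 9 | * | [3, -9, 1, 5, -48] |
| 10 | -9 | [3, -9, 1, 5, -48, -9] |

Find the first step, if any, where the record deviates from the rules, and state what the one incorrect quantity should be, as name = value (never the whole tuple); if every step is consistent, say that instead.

Step 1: push 3: top = 3 — agrees with the record.
Step 2: push -9: top = -9 — no discrepancy.
Step 3: push 1: top = 1 — verified.
Step 4: push 5: top = 5 — same as recorded.
Step 5: push 5: top = 5 — checks out.
Step 6: push -1: top = -1 — exactly as logged.
Step 7: 5 - -1 = 6 — consistent with the record.
Step 8: push -8: top = -8 — exactly as logged.
Step 9: 6 * -8 = -48 — no discrepancy.
Step 10: push -9: top = -9 — agrees with the record.
All entries verified; no error found.

no error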